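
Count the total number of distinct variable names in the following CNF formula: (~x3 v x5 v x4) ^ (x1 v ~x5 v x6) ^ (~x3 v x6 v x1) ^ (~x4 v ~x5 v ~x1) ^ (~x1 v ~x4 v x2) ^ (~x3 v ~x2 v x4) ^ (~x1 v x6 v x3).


Identify each distinct variable in the formula.
Variables found: x1, x2, x3, x4, x5, x6.
Total distinct variables = 6.

6


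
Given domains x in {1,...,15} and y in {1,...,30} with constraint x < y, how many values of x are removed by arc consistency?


For the constraint x < y, x needs a supporting value in y's domain.
x can be at most 29 (one less than y's maximum).
Valid x values from domain: 15 out of 15.
Pruned = 15 - 15 = 0.

0


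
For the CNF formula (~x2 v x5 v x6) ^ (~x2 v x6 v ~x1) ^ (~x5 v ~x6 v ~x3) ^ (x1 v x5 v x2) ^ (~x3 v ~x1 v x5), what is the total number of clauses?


Each group enclosed in parentheses joined by ^ is one clause.
Counting the conjuncts: 5 clauses.

5


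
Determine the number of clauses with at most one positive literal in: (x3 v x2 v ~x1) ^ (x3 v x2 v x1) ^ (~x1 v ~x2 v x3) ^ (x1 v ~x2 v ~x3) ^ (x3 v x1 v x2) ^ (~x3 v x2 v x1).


A Horn clause has at most one positive literal.
Clause 1: 2 positive lit(s) -> not Horn
Clause 2: 3 positive lit(s) -> not Horn
Clause 3: 1 positive lit(s) -> Horn
Clause 4: 1 positive lit(s) -> Horn
Clause 5: 3 positive lit(s) -> not Horn
Clause 6: 2 positive lit(s) -> not Horn
Total Horn clauses = 2.

2


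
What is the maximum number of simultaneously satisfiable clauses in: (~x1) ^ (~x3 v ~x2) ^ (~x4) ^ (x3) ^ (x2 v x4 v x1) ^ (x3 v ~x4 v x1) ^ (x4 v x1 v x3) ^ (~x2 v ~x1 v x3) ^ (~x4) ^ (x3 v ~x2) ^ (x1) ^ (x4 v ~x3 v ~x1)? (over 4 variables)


Enumerate all 16 truth assignments.
For each, count how many of the 12 clauses are satisfied.
The formula is not fully satisfiable, so the maximum is below 12.
Maximum simultaneously satisfiable clauses = 10.

10


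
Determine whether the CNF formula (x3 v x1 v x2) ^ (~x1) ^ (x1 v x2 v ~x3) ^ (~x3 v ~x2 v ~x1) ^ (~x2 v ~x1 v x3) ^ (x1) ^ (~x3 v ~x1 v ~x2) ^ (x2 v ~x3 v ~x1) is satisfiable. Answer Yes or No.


Check all 8 possible truth assignments.
Number of satisfying assignments found: 0.
The formula is unsatisfiable.

No


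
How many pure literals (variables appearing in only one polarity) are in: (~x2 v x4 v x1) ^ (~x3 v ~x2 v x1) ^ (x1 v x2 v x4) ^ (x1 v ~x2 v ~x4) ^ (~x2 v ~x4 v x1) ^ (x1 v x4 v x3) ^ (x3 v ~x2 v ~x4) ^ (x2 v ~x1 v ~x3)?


A pure literal appears in only one polarity across all clauses.
No pure literals found.
Count = 0.

0


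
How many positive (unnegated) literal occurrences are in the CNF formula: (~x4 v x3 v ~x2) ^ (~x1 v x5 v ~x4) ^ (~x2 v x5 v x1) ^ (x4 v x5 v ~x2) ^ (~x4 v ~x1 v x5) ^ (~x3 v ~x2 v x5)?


Scan each clause for unnegated literals.
Clause 1: 1 positive; Clause 2: 1 positive; Clause 3: 2 positive; Clause 4: 2 positive; Clause 5: 1 positive; Clause 6: 1 positive.
Total positive literal occurrences = 8.

8


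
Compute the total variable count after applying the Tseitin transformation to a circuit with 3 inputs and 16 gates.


The Tseitin transformation introduces one auxiliary variable per gate.
Total variables = inputs + gates = 3 + 16 = 19.

19


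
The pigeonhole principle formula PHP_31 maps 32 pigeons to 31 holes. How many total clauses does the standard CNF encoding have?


The PHP encoding has two parts:
1) At-least-one-hole clauses: 32 (one per pigeon, each with 31 literals).
2) At-most-one-pigeon-per-hole clauses: 31 holes * C(32,2) = 31 * 496 = 15376.
Total clauses = 32 + 15376 = 15408.

15408


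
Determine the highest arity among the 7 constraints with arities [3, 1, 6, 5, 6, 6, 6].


The arities are: 3, 1, 6, 5, 6, 6, 6.
Scan for the maximum value.
Maximum arity = 6.

6


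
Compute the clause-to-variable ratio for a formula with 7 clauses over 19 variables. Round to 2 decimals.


Clause-to-variable ratio = clauses / variables.
7 / 19 = 0.37.

0.37


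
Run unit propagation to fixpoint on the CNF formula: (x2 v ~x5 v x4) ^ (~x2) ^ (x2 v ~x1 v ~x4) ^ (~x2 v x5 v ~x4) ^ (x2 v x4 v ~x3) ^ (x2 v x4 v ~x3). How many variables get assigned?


Unit propagation repeatedly assigns the literal in any unit clause, then simplifies.
Assignments in order: x2 = F.
No further unit clauses remain.
Total variables assigned = 1.

1


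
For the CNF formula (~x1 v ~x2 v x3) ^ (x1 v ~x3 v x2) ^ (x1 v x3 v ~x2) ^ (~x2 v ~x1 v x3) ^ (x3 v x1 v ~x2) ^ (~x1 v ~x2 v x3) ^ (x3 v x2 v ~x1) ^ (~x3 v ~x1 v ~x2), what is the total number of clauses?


Each group enclosed in parentheses joined by ^ is one clause.
Counting the conjuncts: 8 clauses.

8


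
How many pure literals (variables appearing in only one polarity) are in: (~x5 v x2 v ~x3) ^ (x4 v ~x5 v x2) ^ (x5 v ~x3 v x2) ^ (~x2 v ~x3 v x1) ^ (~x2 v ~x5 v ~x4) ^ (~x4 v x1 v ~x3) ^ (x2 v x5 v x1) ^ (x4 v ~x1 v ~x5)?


A pure literal appears in only one polarity across all clauses.
Pure literals: x3 (negative only).
Count = 1.

1


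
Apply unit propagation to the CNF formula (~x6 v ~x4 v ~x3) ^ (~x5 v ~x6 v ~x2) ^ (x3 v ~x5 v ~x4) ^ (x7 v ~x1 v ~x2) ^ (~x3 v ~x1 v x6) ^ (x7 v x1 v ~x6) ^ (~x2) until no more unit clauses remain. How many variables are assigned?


Unit propagation repeatedly assigns the literal in any unit clause, then simplifies.
Assignments in order: x2 = F.
No further unit clauses remain.
Total variables assigned = 1.

1


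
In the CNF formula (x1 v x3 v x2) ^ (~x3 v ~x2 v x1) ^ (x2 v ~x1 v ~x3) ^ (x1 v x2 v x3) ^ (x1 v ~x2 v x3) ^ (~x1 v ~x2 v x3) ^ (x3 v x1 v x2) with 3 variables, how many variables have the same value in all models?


Find all satisfying assignments: 3 model(s).
Check which variables have the same value in every model.
No variable is fixed across all models.
Backbone size = 0.

0


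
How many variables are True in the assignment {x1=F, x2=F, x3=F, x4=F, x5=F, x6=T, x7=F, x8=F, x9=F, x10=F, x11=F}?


The weight is the number of variables assigned True.
True variables: x6.
Weight = 1.

1


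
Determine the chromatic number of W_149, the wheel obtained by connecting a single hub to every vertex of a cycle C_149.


W_149 consists of the cycle C_149 together with a hub vertex adjacent to every cycle vertex.
The cycle C_149 needs 3 colors (odd cycle -> 3).
The hub is adjacent to every cycle vertex, so it must receive a new color distinct from all of them.
Chromatic number = 3 + 1 = 4.

4


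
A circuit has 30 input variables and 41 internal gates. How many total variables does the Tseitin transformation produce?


The Tseitin transformation introduces one auxiliary variable per gate.
Total variables = inputs + gates = 30 + 41 = 71.

71


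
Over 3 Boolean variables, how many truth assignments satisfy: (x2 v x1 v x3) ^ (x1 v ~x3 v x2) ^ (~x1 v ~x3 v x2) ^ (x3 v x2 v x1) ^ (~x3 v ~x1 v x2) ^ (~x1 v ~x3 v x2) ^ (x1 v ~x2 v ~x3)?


Enumerate all 8 truth assignments over 3 variables.
Test each against every clause.
Satisfying assignments found: 4.

4


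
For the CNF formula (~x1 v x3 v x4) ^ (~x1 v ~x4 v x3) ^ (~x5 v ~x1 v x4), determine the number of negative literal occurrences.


Scan each clause for negated literals.
Clause 1: 1 negative; Clause 2: 2 negative; Clause 3: 2 negative.
Total negative literal occurrences = 5.

5


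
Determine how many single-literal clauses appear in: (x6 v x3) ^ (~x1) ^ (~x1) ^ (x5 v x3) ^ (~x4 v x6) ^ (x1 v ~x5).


A unit clause contains exactly one literal.
Unit clauses found: (~x1), (~x1).
Count = 2.

2


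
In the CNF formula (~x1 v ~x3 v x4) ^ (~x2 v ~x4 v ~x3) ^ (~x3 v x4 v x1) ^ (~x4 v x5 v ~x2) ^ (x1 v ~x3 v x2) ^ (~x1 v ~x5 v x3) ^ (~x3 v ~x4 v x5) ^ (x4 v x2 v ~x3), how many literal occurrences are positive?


Scan each clause for unnegated literals.
Clause 1: 1 positive; Clause 2: 0 positive; Clause 3: 2 positive; Clause 4: 1 positive; Clause 5: 2 positive; Clause 6: 1 positive; Clause 7: 1 positive; Clause 8: 2 positive.
Total positive literal occurrences = 10.

10


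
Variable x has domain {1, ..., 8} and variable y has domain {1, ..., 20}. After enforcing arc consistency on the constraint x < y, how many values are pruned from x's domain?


For the constraint x < y, x needs a supporting value in y's domain.
x can be at most 19 (one less than y's maximum).
Valid x values from domain: 8 out of 8.
Pruned = 8 - 8 = 0.

0


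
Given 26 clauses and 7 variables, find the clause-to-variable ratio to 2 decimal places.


Clause-to-variable ratio = clauses / variables.
26 / 7 = 3.71.

3.71


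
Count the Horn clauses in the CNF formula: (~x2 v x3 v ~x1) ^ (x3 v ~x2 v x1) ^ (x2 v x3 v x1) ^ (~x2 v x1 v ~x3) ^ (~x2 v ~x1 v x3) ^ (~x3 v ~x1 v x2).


A Horn clause has at most one positive literal.
Clause 1: 1 positive lit(s) -> Horn
Clause 2: 2 positive lit(s) -> not Horn
Clause 3: 3 positive lit(s) -> not Horn
Clause 4: 1 positive lit(s) -> Horn
Clause 5: 1 positive lit(s) -> Horn
Clause 6: 1 positive lit(s) -> Horn
Total Horn clauses = 4.

4


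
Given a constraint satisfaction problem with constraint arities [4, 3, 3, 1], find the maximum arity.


The arities are: 4, 3, 3, 1.
Scan for the maximum value.
Maximum arity = 4.

4


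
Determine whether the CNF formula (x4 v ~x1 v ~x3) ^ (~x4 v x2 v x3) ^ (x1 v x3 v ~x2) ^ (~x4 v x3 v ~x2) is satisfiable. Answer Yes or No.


Check all 16 possible truth assignments.
Number of satisfying assignments found: 9.
The formula is satisfiable.

Yes


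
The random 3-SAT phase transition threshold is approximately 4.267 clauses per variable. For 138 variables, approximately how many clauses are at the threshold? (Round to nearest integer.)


The 3-SAT phase transition occurs at approximately 4.267 clauses per variable.
m = 4.267 * 138 = 588.846.
Rounded to nearest integer: 589.

589


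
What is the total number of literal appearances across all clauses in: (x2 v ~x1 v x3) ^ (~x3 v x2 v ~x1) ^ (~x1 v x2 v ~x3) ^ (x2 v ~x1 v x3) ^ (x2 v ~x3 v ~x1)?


Clause lengths: 3, 3, 3, 3, 3.
Sum = 3 + 3 + 3 + 3 + 3 = 15.

15


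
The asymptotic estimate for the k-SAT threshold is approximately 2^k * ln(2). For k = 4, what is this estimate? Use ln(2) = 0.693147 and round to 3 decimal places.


Using the asymptotic formula: threshold ~ 2^k * ln(2).
2^4 = 16.
16 * 0.693147 = 11.09.

11.09


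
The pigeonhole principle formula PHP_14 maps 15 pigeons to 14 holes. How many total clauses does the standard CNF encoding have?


The PHP encoding has two parts:
1) At-least-one-hole clauses: 15 (one per pigeon, each with 14 literals).
2) At-most-one-pigeon-per-hole clauses: 14 holes * C(15,2) = 14 * 105 = 1470.
Total clauses = 15 + 1470 = 1485.

1485


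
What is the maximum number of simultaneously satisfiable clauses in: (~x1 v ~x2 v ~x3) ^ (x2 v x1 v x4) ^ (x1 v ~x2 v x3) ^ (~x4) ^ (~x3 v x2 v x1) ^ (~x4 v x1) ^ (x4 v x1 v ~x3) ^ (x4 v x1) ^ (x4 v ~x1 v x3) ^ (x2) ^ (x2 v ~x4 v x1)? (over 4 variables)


Enumerate all 16 truth assignments.
For each, count how many of the 11 clauses are satisfied.
The formula is not fully satisfiable, so the maximum is below 11.
Maximum simultaneously satisfiable clauses = 10.

10


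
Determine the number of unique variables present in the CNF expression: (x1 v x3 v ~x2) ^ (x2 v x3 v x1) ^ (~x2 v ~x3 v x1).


Identify each distinct variable in the formula.
Variables found: x1, x2, x3.
Total distinct variables = 3.

3


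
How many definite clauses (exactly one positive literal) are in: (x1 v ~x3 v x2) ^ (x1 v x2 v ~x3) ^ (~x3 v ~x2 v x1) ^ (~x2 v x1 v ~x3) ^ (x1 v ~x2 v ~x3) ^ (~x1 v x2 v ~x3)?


A definite clause has exactly one positive literal.
Clause 1: 2 positive -> not definite
Clause 2: 2 positive -> not definite
Clause 3: 1 positive -> definite
Clause 4: 1 positive -> definite
Clause 5: 1 positive -> definite
Clause 6: 1 positive -> definite
Definite clause count = 4.

4


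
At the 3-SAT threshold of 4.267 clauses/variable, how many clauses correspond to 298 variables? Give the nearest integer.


The 3-SAT phase transition occurs at approximately 4.267 clauses per variable.
m = 4.267 * 298 = 1271.566.
Rounded to nearest integer: 1272.

1272


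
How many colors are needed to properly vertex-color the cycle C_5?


An odd cycle cannot be 2-colored: alternating two colors around the cycle returns to the start with a conflict.
Since 5 is odd, three colors are required (and three suffice).
Chromatic number = 3.

3


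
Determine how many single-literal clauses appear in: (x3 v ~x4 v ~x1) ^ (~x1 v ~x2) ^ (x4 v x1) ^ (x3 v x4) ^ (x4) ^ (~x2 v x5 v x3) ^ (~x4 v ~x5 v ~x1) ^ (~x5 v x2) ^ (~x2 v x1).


A unit clause contains exactly one literal.
Unit clauses found: (x4).
Count = 1.

1


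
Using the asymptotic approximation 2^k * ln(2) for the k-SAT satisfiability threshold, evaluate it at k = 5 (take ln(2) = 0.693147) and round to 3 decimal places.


Using the asymptotic formula: threshold ~ 2^k * ln(2).
2^5 = 32.
32 * 0.693147 = 22.181.

22.181


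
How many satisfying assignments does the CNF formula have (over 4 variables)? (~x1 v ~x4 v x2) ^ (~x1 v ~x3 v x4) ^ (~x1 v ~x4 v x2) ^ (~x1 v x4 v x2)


Enumerate all 16 truth assignments over 4 variables.
Test each against every clause.
Satisfying assignments found: 11.

11


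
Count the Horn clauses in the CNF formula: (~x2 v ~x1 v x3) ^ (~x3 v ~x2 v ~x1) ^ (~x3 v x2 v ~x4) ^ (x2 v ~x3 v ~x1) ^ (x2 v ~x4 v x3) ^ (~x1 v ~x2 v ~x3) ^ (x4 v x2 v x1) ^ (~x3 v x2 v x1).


A Horn clause has at most one positive literal.
Clause 1: 1 positive lit(s) -> Horn
Clause 2: 0 positive lit(s) -> Horn
Clause 3: 1 positive lit(s) -> Horn
Clause 4: 1 positive lit(s) -> Horn
Clause 5: 2 positive lit(s) -> not Horn
Clause 6: 0 positive lit(s) -> Horn
Clause 7: 3 positive lit(s) -> not Horn
Clause 8: 2 positive lit(s) -> not Horn
Total Horn clauses = 5.

5


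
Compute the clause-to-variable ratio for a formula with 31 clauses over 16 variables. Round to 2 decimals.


Clause-to-variable ratio = clauses / variables.
31 / 16 = 1.94.

1.94


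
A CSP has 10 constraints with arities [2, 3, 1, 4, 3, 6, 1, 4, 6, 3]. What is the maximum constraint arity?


The arities are: 2, 3, 1, 4, 3, 6, 1, 4, 6, 3.
Scan for the maximum value.
Maximum arity = 6.

6


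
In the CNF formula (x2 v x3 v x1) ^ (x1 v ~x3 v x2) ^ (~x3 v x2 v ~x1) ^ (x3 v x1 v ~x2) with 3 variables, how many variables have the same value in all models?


Find all satisfying assignments: 4 model(s).
Check which variables have the same value in every model.
No variable is fixed across all models.
Backbone size = 0.

0


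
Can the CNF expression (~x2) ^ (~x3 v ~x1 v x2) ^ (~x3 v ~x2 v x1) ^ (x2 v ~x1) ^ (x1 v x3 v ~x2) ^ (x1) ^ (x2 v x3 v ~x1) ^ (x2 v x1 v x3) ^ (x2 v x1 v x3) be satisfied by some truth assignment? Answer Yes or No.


Check all 8 possible truth assignments.
Number of satisfying assignments found: 0.
The formula is unsatisfiable.

No


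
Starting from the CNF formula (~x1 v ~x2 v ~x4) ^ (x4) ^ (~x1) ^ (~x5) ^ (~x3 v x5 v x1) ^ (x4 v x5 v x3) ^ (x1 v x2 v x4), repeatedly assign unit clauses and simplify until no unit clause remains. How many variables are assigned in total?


Unit propagation repeatedly assigns the literal in any unit clause, then simplifies.
Assignments in order: x4 = T, x1 = F, x5 = F, x3 = F.
No further unit clauses remain.
Total variables assigned = 4.

4


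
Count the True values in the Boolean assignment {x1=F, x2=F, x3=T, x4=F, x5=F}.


The weight is the number of variables assigned True.
True variables: x3.
Weight = 1.

1


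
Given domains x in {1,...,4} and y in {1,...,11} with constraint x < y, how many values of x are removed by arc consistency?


For the constraint x < y, x needs a supporting value in y's domain.
x can be at most 10 (one less than y's maximum).
Valid x values from domain: 4 out of 4.
Pruned = 4 - 4 = 0.

0


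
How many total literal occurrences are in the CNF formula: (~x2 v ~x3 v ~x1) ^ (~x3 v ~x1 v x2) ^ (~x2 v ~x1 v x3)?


Clause lengths: 3, 3, 3.
Sum = 3 + 3 + 3 = 9.

9


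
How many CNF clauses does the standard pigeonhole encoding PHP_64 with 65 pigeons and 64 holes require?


The PHP encoding has two parts:
1) At-least-one-hole clauses: 65 (one per pigeon, each with 64 literals).
2) At-most-one-pigeon-per-hole clauses: 64 holes * C(65,2) = 64 * 2080 = 133120.
Total clauses = 65 + 133120 = 133185.

133185


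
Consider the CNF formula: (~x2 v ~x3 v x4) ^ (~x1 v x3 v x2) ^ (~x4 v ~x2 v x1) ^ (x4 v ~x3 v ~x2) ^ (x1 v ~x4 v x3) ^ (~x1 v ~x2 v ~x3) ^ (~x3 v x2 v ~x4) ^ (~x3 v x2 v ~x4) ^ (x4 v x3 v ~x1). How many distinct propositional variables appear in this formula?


Identify each distinct variable in the formula.
Variables found: x1, x2, x3, x4.
Total distinct variables = 4.

4


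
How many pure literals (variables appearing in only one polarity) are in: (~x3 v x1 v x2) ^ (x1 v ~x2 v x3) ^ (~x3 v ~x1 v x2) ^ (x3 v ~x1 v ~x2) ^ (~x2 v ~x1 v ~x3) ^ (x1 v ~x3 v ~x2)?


A pure literal appears in only one polarity across all clauses.
No pure literals found.
Count = 0.

0


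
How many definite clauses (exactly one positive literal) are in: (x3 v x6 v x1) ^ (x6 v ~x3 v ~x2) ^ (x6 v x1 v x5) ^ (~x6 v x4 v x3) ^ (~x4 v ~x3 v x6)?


A definite clause has exactly one positive literal.
Clause 1: 3 positive -> not definite
Clause 2: 1 positive -> definite
Clause 3: 3 positive -> not definite
Clause 4: 2 positive -> not definite
Clause 5: 1 positive -> definite
Definite clause count = 2.

2


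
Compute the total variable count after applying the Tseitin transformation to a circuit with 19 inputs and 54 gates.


The Tseitin transformation introduces one auxiliary variable per gate.
Total variables = inputs + gates = 19 + 54 = 73.

73


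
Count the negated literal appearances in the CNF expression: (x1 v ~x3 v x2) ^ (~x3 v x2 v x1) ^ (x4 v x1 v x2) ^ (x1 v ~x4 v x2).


Scan each clause for negated literals.
Clause 1: 1 negative; Clause 2: 1 negative; Clause 3: 0 negative; Clause 4: 1 negative.
Total negative literal occurrences = 3.

3


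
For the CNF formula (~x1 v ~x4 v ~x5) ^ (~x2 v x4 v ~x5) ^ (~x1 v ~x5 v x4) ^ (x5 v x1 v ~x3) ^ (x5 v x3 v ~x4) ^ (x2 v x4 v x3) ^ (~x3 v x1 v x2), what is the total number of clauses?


Each group enclosed in parentheses joined by ^ is one clause.
Counting the conjuncts: 7 clauses.

7


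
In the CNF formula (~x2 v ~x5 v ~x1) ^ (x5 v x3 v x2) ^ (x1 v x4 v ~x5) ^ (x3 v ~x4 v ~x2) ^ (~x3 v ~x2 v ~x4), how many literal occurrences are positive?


Scan each clause for unnegated literals.
Clause 1: 0 positive; Clause 2: 3 positive; Clause 3: 2 positive; Clause 4: 1 positive; Clause 5: 0 positive.
Total positive literal occurrences = 6.

6


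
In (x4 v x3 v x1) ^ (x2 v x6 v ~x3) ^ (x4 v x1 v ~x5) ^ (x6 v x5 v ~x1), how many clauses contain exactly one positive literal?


A definite clause has exactly one positive literal.
Clause 1: 3 positive -> not definite
Clause 2: 2 positive -> not definite
Clause 3: 2 positive -> not definite
Clause 4: 2 positive -> not definite
Definite clause count = 0.

0


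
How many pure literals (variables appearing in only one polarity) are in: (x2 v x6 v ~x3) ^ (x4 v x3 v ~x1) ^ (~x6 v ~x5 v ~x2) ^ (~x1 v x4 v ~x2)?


A pure literal appears in only one polarity across all clauses.
Pure literals: x1 (negative only), x4 (positive only), x5 (negative only).
Count = 3.

3


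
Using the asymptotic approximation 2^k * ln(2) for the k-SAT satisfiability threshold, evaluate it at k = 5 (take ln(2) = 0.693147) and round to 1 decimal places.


Using the asymptotic formula: threshold ~ 2^k * ln(2).
2^5 = 32.
32 * 0.693147 = 22.2.

22.2


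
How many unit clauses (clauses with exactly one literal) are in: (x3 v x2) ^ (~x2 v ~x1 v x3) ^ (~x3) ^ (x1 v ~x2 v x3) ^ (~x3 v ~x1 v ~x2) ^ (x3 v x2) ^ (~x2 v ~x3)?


A unit clause contains exactly one literal.
Unit clauses found: (~x3).
Count = 1.

1


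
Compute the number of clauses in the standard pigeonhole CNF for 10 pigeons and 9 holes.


The PHP encoding has two parts:
1) At-least-one-hole clauses: 10 (one per pigeon, each with 9 literals).
2) At-most-one-pigeon-per-hole clauses: 9 holes * C(10,2) = 9 * 45 = 405.
Total clauses = 10 + 405 = 415.

415


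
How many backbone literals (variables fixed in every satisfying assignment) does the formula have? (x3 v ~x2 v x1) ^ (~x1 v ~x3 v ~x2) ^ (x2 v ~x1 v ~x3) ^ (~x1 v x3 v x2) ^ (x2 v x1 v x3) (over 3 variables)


Find all satisfying assignments: 3 model(s).
Check which variables have the same value in every model.
No variable is fixed across all models.
Backbone size = 0.

0


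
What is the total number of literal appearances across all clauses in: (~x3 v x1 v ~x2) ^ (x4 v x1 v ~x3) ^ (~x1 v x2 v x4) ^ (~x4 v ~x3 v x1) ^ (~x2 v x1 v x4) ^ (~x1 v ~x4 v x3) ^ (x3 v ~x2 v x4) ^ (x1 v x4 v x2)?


Clause lengths: 3, 3, 3, 3, 3, 3, 3, 3.
Sum = 3 + 3 + 3 + 3 + 3 + 3 + 3 + 3 = 24.

24


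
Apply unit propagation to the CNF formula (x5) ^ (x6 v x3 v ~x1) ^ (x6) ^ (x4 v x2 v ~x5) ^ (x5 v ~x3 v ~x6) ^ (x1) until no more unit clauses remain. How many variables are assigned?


Unit propagation repeatedly assigns the literal in any unit clause, then simplifies.
Assignments in order: x5 = T, x6 = T, x1 = T.
No further unit clauses remain.
Total variables assigned = 3.

3


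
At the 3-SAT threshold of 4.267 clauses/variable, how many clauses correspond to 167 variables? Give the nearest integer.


The 3-SAT phase transition occurs at approximately 4.267 clauses per variable.
m = 4.267 * 167 = 712.589.
Rounded to nearest integer: 713.

713


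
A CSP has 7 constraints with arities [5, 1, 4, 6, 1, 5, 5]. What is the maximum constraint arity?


The arities are: 5, 1, 4, 6, 1, 5, 5.
Scan for the maximum value.
Maximum arity = 6.

6


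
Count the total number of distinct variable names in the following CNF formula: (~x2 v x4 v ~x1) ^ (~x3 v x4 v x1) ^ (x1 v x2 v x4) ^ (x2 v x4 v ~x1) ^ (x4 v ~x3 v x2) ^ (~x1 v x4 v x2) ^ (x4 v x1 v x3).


Identify each distinct variable in the formula.
Variables found: x1, x2, x3, x4.
Total distinct variables = 4.

4


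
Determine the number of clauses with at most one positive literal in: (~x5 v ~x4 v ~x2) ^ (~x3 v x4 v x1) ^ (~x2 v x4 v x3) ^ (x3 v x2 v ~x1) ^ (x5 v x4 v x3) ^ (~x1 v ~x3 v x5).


A Horn clause has at most one positive literal.
Clause 1: 0 positive lit(s) -> Horn
Clause 2: 2 positive lit(s) -> not Horn
Clause 3: 2 positive lit(s) -> not Horn
Clause 4: 2 positive lit(s) -> not Horn
Clause 5: 3 positive lit(s) -> not Horn
Clause 6: 1 positive lit(s) -> Horn
Total Horn clauses = 2.

2


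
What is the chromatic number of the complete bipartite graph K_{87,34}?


K_{87,34} is bipartite by definition: the two parts are independent sets, with every edge crossing between them.
Color all vertices in one part with color 1 and all vertices in the other part with color 2.
Since the graph has at least one edge, one color does not suffice.
Chromatic number = 2.

2


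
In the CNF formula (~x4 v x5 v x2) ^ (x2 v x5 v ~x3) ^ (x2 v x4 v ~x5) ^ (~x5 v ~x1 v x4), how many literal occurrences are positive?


Scan each clause for unnegated literals.
Clause 1: 2 positive; Clause 2: 2 positive; Clause 3: 2 positive; Clause 4: 1 positive.
Total positive literal occurrences = 7.

7


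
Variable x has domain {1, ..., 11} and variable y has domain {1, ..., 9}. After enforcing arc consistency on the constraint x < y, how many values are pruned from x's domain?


For the constraint x < y, x needs a supporting value in y's domain.
x can be at most 8 (one less than y's maximum).
Valid x values from domain: 8 out of 11.
Pruned = 11 - 8 = 3.

3


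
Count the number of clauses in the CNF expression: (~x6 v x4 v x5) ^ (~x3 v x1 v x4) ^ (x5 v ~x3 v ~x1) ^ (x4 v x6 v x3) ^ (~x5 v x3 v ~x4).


Each group enclosed in parentheses joined by ^ is one clause.
Counting the conjuncts: 5 clauses.

5


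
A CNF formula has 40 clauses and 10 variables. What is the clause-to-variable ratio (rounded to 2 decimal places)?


Clause-to-variable ratio = clauses / variables.
40 / 10 = 4.0.

4.0


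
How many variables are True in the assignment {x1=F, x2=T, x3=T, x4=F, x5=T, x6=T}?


The weight is the number of variables assigned True.
True variables: x2, x3, x5, x6.
Weight = 4.

4


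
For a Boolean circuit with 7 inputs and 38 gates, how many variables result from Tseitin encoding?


The Tseitin transformation introduces one auxiliary variable per gate.
Total variables = inputs + gates = 7 + 38 = 45.

45


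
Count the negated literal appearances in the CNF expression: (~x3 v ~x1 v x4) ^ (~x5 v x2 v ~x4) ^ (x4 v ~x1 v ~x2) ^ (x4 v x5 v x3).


Scan each clause for negated literals.
Clause 1: 2 negative; Clause 2: 2 negative; Clause 3: 2 negative; Clause 4: 0 negative.
Total negative literal occurrences = 6.

6


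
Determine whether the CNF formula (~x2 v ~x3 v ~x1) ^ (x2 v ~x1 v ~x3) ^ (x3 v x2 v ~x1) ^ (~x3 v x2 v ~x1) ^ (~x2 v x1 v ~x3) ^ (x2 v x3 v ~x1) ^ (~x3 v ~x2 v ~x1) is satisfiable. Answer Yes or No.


Check all 8 possible truth assignments.
Number of satisfying assignments found: 4.
The formula is satisfiable.

Yes


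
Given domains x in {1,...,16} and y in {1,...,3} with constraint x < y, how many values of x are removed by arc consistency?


For the constraint x < y, x needs a supporting value in y's domain.
x can be at most 2 (one less than y's maximum).
Valid x values from domain: 2 out of 16.
Pruned = 16 - 2 = 14.

14


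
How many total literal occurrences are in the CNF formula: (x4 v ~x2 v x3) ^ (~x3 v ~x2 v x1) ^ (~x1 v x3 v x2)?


Clause lengths: 3, 3, 3.
Sum = 3 + 3 + 3 = 9.

9


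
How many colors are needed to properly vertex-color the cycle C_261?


An odd cycle cannot be 2-colored: alternating two colors around the cycle returns to the start with a conflict.
Since 261 is odd, three colors are required (and three suffice).
Chromatic number = 3.

3


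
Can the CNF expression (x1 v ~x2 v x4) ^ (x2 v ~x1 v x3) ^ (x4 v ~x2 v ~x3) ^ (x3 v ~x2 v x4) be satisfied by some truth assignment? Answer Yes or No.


Check all 16 possible truth assignments.
Number of satisfying assignments found: 10.
The formula is satisfiable.

Yes


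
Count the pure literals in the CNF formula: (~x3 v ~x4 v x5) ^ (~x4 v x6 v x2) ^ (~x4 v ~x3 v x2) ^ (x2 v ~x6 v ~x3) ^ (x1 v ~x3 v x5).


A pure literal appears in only one polarity across all clauses.
Pure literals: x1 (positive only), x2 (positive only), x3 (negative only), x4 (negative only), x5 (positive only).
Count = 5.

5


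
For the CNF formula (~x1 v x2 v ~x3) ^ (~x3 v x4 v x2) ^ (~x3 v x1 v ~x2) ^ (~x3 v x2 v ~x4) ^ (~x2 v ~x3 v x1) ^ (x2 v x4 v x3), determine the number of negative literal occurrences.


Scan each clause for negated literals.
Clause 1: 2 negative; Clause 2: 1 negative; Clause 3: 2 negative; Clause 4: 2 negative; Clause 5: 2 negative; Clause 6: 0 negative.
Total negative literal occurrences = 9.

9


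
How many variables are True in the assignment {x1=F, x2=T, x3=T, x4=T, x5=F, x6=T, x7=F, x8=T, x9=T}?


The weight is the number of variables assigned True.
True variables: x2, x3, x4, x6, x8, x9.
Weight = 6.

6


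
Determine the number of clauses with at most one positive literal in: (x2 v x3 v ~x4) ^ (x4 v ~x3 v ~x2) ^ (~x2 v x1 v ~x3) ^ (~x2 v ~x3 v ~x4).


A Horn clause has at most one positive literal.
Clause 1: 2 positive lit(s) -> not Horn
Clause 2: 1 positive lit(s) -> Horn
Clause 3: 1 positive lit(s) -> Horn
Clause 4: 0 positive lit(s) -> Horn
Total Horn clauses = 3.

3


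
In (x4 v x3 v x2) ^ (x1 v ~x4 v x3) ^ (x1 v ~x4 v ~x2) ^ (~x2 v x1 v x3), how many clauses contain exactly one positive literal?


A definite clause has exactly one positive literal.
Clause 1: 3 positive -> not definite
Clause 2: 2 positive -> not definite
Clause 3: 1 positive -> definite
Clause 4: 2 positive -> not definite
Definite clause count = 1.

1


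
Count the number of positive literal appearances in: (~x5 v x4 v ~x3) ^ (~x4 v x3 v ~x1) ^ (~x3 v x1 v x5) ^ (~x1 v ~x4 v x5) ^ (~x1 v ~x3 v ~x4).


Scan each clause for unnegated literals.
Clause 1: 1 positive; Clause 2: 1 positive; Clause 3: 2 positive; Clause 4: 1 positive; Clause 5: 0 positive.
Total positive literal occurrences = 5.

5


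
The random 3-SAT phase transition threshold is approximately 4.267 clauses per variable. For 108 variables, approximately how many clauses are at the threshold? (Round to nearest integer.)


The 3-SAT phase transition occurs at approximately 4.267 clauses per variable.
m = 4.267 * 108 = 460.836.
Rounded to nearest integer: 461.

461


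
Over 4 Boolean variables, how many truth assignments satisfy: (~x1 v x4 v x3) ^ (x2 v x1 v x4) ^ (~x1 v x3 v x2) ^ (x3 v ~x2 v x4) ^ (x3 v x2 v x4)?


Enumerate all 16 truth assignments over 4 variables.
Test each against every clause.
Satisfying assignments found: 10.

10


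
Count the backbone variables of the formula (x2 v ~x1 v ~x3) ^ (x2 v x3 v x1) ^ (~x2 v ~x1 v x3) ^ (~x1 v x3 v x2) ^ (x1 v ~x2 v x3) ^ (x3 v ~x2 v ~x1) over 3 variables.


Find all satisfying assignments: 3 model(s).
Check which variables have the same value in every model.
Fixed variables: x3=T.
Backbone size = 1.

1


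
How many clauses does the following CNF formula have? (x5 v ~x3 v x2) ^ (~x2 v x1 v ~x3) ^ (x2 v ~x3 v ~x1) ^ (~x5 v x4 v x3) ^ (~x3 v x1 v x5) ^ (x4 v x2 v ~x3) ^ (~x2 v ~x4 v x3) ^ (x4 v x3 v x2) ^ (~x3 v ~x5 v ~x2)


Each group enclosed in parentheses joined by ^ is one clause.
Counting the conjuncts: 9 clauses.

9


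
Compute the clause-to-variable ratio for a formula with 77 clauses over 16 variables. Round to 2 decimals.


Clause-to-variable ratio = clauses / variables.
77 / 16 = 4.81.

4.81


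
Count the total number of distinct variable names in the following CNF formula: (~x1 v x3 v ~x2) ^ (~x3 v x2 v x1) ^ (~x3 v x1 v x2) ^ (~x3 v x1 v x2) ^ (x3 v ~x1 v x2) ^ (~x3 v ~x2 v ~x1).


Identify each distinct variable in the formula.
Variables found: x1, x2, x3.
Total distinct variables = 3.

3


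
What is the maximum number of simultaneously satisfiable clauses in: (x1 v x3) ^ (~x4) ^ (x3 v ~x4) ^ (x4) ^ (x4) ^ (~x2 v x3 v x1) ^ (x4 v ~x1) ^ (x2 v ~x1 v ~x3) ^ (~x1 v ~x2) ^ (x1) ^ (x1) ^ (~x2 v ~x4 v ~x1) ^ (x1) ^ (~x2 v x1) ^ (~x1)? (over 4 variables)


Enumerate all 16 truth assignments.
For each, count how many of the 15 clauses are satisfied.
The formula is not fully satisfiable, so the maximum is below 15.
Maximum simultaneously satisfiable clauses = 12.

12


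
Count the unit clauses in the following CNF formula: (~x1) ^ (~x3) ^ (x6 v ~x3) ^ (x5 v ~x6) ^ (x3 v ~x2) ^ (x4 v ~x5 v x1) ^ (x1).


A unit clause contains exactly one literal.
Unit clauses found: (~x1), (~x3), (x1).
Count = 3.

3


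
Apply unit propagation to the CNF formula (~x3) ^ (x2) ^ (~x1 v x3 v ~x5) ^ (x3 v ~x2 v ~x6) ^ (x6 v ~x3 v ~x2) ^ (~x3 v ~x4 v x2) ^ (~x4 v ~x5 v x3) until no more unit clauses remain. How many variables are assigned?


Unit propagation repeatedly assigns the literal in any unit clause, then simplifies.
Assignments in order: x3 = F, x2 = T, x6 = F.
No further unit clauses remain.
Total variables assigned = 3.

3


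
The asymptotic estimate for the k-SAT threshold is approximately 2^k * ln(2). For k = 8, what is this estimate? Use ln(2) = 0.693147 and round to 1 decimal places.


Using the asymptotic formula: threshold ~ 2^k * ln(2).
2^8 = 256.
256 * 0.693147 = 177.4.

177.4


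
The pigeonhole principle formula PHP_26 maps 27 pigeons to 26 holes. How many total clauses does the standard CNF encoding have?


The PHP encoding has two parts:
1) At-least-one-hole clauses: 27 (one per pigeon, each with 26 literals).
2) At-most-one-pigeon-per-hole clauses: 26 holes * C(27,2) = 26 * 351 = 9126.
Total clauses = 27 + 9126 = 9153.

9153


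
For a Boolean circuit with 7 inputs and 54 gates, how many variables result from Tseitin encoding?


The Tseitin transformation introduces one auxiliary variable per gate.
Total variables = inputs + gates = 7 + 54 = 61.

61


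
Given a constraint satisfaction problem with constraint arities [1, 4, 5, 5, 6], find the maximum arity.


The arities are: 1, 4, 5, 5, 6.
Scan for the maximum value.
Maximum arity = 6.

6


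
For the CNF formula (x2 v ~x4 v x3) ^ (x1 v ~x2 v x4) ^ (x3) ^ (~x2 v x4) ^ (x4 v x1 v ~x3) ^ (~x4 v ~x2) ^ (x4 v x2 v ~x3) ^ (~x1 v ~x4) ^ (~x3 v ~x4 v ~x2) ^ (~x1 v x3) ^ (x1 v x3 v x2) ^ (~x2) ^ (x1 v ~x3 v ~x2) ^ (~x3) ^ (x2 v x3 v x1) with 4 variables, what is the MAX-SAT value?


Enumerate all 16 truth assignments.
For each, count how many of the 15 clauses are satisfied.
The formula is not fully satisfiable, so the maximum is below 15.
Maximum simultaneously satisfiable clauses = 14.

14


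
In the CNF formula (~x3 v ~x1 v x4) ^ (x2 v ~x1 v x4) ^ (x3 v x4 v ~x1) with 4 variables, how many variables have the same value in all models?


Find all satisfying assignments: 12 model(s).
Check which variables have the same value in every model.
No variable is fixed across all models.
Backbone size = 0.

0


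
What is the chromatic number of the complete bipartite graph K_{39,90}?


K_{39,90} is bipartite by definition: the two parts are independent sets, with every edge crossing between them.
Color all vertices in one part with color 1 and all vertices in the other part with color 2.
Since the graph has at least one edge, one color does not suffice.
Chromatic number = 2.

2


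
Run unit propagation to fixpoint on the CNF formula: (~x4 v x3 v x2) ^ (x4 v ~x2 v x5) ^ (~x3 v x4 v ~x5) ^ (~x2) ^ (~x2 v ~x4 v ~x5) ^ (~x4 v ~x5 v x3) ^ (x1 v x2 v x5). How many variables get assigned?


Unit propagation repeatedly assigns the literal in any unit clause, then simplifies.
Assignments in order: x2 = F.
No further unit clauses remain.
Total variables assigned = 1.

1


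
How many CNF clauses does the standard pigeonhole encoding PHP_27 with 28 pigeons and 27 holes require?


The PHP encoding has two parts:
1) At-least-one-hole clauses: 28 (one per pigeon, each with 27 literals).
2) At-most-one-pigeon-per-hole clauses: 27 holes * C(28,2) = 27 * 378 = 10206.
Total clauses = 28 + 10206 = 10234.

10234


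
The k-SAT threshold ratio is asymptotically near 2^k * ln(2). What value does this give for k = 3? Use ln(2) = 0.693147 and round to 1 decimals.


Using the asymptotic formula: threshold ~ 2^k * ln(2).
2^3 = 8.
8 * 0.693147 = 5.5.

5.5


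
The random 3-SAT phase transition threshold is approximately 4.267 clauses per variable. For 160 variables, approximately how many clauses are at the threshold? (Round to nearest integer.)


The 3-SAT phase transition occurs at approximately 4.267 clauses per variable.
m = 4.267 * 160 = 682.72.
Rounded to nearest integer: 683.

683


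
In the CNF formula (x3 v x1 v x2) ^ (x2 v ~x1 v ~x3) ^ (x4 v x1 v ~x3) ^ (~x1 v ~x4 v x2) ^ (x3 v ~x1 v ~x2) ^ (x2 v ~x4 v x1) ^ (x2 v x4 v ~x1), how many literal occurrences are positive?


Scan each clause for unnegated literals.
Clause 1: 3 positive; Clause 2: 1 positive; Clause 3: 2 positive; Clause 4: 1 positive; Clause 5: 1 positive; Clause 6: 2 positive; Clause 7: 2 positive.
Total positive literal occurrences = 12.

12


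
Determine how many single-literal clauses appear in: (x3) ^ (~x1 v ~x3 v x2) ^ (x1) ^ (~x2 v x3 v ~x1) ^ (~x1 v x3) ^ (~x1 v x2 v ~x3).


A unit clause contains exactly one literal.
Unit clauses found: (x3), (x1).
Count = 2.

2


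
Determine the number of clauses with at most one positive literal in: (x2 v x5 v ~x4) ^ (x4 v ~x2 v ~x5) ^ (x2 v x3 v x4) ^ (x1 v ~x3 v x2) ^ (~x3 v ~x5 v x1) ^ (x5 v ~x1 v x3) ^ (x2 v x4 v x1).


A Horn clause has at most one positive literal.
Clause 1: 2 positive lit(s) -> not Horn
Clause 2: 1 positive lit(s) -> Horn
Clause 3: 3 positive lit(s) -> not Horn
Clause 4: 2 positive lit(s) -> not Horn
Clause 5: 1 positive lit(s) -> Horn
Clause 6: 2 positive lit(s) -> not Horn
Clause 7: 3 positive lit(s) -> not Horn
Total Horn clauses = 2.

2


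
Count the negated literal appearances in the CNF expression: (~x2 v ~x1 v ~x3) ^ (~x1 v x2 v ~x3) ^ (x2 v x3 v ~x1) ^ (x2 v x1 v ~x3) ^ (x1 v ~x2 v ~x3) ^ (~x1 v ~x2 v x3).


Scan each clause for negated literals.
Clause 1: 3 negative; Clause 2: 2 negative; Clause 3: 1 negative; Clause 4: 1 negative; Clause 5: 2 negative; Clause 6: 2 negative.
Total negative literal occurrences = 11.

11


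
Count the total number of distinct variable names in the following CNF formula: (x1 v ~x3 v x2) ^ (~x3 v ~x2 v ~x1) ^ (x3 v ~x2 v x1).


Identify each distinct variable in the formula.
Variables found: x1, x2, x3.
Total distinct variables = 3.

3


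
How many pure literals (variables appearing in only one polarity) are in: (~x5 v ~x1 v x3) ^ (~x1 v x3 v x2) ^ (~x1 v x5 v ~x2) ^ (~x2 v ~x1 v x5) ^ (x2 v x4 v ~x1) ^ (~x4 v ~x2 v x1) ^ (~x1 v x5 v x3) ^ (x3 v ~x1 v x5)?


A pure literal appears in only one polarity across all clauses.
Pure literals: x3 (positive only).
Count = 1.

1


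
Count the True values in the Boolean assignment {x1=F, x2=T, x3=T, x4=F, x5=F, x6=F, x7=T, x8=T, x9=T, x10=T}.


The weight is the number of variables assigned True.
True variables: x2, x3, x7, x8, x9, x10.
Weight = 6.

6


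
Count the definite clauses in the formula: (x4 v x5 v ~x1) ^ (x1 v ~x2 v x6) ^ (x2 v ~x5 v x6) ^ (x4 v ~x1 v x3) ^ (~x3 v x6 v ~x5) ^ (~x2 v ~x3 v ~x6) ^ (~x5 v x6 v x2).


A definite clause has exactly one positive literal.
Clause 1: 2 positive -> not definite
Clause 2: 2 positive -> not definite
Clause 3: 2 positive -> not definite
Clause 4: 2 positive -> not definite
Clause 5: 1 positive -> definite
Clause 6: 0 positive -> not definite
Clause 7: 2 positive -> not definite
Definite clause count = 1.

1


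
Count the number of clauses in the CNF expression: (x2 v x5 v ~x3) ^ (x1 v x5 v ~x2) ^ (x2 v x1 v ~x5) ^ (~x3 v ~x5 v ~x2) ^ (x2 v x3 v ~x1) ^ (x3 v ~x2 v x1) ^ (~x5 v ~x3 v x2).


Each group enclosed in parentheses joined by ^ is one clause.
Counting the conjuncts: 7 clauses.

7


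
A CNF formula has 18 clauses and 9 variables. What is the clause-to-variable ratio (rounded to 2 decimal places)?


Clause-to-variable ratio = clauses / variables.
18 / 9 = 2.0.

2.0


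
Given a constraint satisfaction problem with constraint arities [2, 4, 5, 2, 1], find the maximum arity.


The arities are: 2, 4, 5, 2, 1.
Scan for the maximum value.
Maximum arity = 5.

5


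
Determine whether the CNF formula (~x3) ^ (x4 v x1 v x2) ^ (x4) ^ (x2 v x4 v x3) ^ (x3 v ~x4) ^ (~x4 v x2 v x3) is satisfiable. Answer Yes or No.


Check all 16 possible truth assignments.
Number of satisfying assignments found: 0.
The formula is unsatisfiable.

No


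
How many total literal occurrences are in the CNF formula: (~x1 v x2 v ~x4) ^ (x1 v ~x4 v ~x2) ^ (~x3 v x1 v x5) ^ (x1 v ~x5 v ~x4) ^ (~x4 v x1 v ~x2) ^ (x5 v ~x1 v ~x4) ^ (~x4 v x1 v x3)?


Clause lengths: 3, 3, 3, 3, 3, 3, 3.
Sum = 3 + 3 + 3 + 3 + 3 + 3 + 3 = 21.

21


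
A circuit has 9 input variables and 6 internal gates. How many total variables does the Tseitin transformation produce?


The Tseitin transformation introduces one auxiliary variable per gate.
Total variables = inputs + gates = 9 + 6 = 15.

15


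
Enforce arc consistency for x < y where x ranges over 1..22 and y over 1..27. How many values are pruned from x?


For the constraint x < y, x needs a supporting value in y's domain.
x can be at most 26 (one less than y's maximum).
Valid x values from domain: 22 out of 22.
Pruned = 22 - 22 = 0.

0


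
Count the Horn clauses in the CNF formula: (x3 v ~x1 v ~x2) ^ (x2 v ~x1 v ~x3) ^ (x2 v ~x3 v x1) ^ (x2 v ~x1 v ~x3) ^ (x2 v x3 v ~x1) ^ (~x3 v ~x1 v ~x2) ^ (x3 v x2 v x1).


A Horn clause has at most one positive literal.
Clause 1: 1 positive lit(s) -> Horn
Clause 2: 1 positive lit(s) -> Horn
Clause 3: 2 positive lit(s) -> not Horn
Clause 4: 1 positive lit(s) -> Horn
Clause 5: 2 positive lit(s) -> not Horn
Clause 6: 0 positive lit(s) -> Horn
Clause 7: 3 positive lit(s) -> not Horn
Total Horn clauses = 4.

4
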